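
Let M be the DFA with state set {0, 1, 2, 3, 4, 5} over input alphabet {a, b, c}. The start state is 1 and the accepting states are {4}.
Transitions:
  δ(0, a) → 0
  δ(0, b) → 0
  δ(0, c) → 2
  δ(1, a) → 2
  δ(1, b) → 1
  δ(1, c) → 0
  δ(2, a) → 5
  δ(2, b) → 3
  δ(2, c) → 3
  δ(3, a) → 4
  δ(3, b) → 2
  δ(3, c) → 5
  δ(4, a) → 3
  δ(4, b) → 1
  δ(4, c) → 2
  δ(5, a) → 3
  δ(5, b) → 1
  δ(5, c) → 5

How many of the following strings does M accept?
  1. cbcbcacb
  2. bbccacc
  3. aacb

0

cbcbcacb: rejected
bbccacc: rejected
aacb: rejected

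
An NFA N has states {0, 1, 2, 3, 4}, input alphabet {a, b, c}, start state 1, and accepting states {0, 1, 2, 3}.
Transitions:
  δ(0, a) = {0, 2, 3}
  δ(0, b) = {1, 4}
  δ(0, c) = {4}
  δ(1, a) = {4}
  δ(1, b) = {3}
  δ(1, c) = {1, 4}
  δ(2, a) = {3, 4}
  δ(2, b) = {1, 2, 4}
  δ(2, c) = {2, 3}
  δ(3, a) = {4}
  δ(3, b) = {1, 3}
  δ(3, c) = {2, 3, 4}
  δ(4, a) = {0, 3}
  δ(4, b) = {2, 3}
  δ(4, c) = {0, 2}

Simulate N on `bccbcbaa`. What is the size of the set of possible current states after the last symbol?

4

Start: {1}
read b: {3}
read c: {2, 3, 4}
read c: {0, 2, 3, 4}
read b: {1, 2, 3, 4}
read c: {0, 1, 2, 3, 4}
read b: {1, 2, 3, 4}
read a: {0, 3, 4}
read a: {0, 2, 3, 4}
Final reachable set {0, 2, 3, 4} has 4 states.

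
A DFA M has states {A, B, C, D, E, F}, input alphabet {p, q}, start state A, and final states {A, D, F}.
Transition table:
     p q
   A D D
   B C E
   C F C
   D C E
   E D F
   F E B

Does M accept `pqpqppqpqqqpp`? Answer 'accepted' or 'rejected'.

accepted

A --p--> D
D --q--> E
E --p--> D
D --q--> E
E --p--> D
D --p--> C
C --q--> C
C --p--> F
F --q--> B
B --q--> E
E --q--> F
F --p--> E
E --p--> D
End in state D, which is an accepting state.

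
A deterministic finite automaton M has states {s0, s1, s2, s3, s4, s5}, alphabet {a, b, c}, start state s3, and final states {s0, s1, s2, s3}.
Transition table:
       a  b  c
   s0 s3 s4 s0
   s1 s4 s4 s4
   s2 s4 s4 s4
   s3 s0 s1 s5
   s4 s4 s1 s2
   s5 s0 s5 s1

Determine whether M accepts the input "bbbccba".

s3 --b--> s1
s1 --b--> s4
s4 --b--> s1
s1 --c--> s4
s4 --c--> s2
s2 --b--> s4
s4 --a--> s4
End in state s4, which is not an accepting state.

rejected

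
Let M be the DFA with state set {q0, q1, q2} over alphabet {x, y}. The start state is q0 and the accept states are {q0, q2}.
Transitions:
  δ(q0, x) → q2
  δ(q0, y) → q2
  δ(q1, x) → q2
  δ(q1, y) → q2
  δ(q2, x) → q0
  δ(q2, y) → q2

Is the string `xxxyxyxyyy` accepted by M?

accepted

q0 --x--> q2
q2 --x--> q0
q0 --x--> q2
q2 --y--> q2
q2 --x--> q0
q0 --y--> q2
q2 --x--> q0
q0 --y--> q2
q2 --y--> q2
q2 --y--> q2
End in state q2, which is an accepting state.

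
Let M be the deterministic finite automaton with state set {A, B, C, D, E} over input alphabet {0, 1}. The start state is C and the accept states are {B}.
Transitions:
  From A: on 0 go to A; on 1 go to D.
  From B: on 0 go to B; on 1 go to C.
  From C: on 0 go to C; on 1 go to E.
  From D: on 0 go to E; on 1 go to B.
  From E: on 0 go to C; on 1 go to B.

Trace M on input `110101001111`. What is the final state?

E

C --1--> E
E --1--> B
B --0--> B
B --1--> C
C --0--> C
C --1--> E
E --0--> C
C --0--> C
C --1--> E
E --1--> B
B --1--> C
C --1--> E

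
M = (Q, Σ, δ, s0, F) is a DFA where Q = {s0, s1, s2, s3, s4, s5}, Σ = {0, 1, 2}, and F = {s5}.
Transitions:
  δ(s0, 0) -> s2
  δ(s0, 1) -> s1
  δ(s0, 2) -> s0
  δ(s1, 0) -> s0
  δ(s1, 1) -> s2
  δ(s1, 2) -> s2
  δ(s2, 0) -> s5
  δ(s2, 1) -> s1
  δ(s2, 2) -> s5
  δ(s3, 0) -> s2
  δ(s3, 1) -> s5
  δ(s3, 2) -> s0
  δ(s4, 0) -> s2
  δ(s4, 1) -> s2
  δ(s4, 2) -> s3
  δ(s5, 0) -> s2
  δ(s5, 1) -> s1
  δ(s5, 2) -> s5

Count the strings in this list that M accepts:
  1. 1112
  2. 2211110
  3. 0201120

1112: rejected
2211110: accepted
0201120: rejected

1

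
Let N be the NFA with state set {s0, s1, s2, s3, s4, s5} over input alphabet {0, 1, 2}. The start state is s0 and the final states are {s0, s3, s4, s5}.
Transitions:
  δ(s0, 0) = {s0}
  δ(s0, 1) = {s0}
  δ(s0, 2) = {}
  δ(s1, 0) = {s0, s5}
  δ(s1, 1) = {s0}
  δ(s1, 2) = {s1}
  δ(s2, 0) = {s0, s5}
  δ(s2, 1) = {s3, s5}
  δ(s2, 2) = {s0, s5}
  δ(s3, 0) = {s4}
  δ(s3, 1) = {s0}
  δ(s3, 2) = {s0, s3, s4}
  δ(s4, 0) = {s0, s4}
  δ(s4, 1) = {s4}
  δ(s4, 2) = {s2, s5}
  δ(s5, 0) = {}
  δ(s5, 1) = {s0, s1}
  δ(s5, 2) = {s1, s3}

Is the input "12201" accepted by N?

rejected

Start: {s0}
read 1: {s0}
read 2: {}
The reachable set is empty and stays empty for the remaining 3 symbols.
Reachable ∩ accepting = {} — empty.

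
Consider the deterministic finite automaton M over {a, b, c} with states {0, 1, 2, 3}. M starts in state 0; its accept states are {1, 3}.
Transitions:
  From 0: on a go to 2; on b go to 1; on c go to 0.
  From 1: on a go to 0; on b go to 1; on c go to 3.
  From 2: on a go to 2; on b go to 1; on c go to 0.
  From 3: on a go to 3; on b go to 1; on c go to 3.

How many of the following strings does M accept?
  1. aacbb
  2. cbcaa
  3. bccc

3

aacbb: accepted
cbcaa: accepted
bccc: accepted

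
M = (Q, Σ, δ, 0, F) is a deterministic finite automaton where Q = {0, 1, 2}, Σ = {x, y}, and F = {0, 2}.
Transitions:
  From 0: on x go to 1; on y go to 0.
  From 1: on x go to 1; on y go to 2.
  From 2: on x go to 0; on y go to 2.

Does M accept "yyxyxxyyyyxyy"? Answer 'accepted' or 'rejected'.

accepted

0 --y--> 0
0 --y--> 0
0 --x--> 1
1 --y--> 2
2 --x--> 0
0 --x--> 1
1 --y--> 2
2 --y--> 2
2 --y--> 2
2 --y--> 2
2 --x--> 0
0 --y--> 0
0 --y--> 0
End in state 0, which is an accepting state.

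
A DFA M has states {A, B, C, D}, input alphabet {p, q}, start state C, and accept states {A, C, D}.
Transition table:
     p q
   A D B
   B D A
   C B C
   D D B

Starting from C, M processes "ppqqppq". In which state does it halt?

B

C --p--> B
B --p--> D
D --q--> B
B --q--> A
A --p--> D
D --p--> D
D --q--> B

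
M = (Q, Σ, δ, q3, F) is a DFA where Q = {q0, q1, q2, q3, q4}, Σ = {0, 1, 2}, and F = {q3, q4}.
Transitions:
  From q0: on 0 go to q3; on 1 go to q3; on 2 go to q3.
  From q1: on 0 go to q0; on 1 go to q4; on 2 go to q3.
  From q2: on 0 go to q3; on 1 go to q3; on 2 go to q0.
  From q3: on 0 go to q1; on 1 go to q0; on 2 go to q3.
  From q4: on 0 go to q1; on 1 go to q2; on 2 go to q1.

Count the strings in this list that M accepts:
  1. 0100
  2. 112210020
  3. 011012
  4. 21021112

0100: rejected
112210020: rejected
011012: accepted
21021112: accepted

2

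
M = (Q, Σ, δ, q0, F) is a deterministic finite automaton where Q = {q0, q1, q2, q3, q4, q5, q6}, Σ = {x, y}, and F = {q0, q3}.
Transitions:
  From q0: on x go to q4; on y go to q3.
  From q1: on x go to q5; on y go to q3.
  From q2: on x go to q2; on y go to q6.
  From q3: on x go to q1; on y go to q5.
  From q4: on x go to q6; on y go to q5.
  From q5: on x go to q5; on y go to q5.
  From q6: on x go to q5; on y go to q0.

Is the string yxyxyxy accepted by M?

accepted

q0 --y--> q3
q3 --x--> q1
q1 --y--> q3
q3 --x--> q1
q1 --y--> q3
q3 --x--> q1
q1 --y--> q3
End in state q3, which is an accepting state.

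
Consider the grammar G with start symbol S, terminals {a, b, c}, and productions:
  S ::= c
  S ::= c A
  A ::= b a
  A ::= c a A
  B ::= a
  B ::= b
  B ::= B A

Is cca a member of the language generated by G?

no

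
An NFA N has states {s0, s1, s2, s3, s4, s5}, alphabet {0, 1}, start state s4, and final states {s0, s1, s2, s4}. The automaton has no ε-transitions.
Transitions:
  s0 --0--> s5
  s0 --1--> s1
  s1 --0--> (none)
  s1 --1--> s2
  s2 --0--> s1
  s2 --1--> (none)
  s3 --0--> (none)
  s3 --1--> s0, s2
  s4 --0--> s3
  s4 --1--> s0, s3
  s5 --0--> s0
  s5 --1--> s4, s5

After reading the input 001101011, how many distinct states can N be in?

0

Start: {s4}
read 0: {s3}
read 0: {}
The reachable set is empty and stays empty for the remaining 7 symbols.
Final reachable set {} has 0 states.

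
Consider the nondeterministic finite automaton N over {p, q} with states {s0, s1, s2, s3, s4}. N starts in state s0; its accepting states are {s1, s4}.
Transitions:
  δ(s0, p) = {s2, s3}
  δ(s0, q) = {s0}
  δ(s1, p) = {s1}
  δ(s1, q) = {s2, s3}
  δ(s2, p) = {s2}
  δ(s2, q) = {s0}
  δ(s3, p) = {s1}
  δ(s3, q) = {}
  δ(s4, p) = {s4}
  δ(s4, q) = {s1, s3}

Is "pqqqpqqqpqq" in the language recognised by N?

rejected

Start: {s0}
read p: {s2, s3}
read q: {s0}
read q: {s0}
read q: {s0}
read p: {s2, s3}
read q: {s0}
read q: {s0}
read q: {s0}
read p: {s2, s3}
read q: {s0}
read q: {s0}
Reachable ∩ accepting = {} — empty.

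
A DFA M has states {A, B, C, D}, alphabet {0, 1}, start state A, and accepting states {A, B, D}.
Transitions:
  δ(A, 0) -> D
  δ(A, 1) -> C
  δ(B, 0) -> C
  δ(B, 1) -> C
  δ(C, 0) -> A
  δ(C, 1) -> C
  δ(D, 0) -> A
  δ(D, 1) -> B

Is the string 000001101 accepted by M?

A --0--> D
D --0--> A
A --0--> D
D --0--> A
A --0--> D
D --1--> B
B --1--> C
C --0--> A
A --1--> C
End in state C, which is not an accepting state.

rejected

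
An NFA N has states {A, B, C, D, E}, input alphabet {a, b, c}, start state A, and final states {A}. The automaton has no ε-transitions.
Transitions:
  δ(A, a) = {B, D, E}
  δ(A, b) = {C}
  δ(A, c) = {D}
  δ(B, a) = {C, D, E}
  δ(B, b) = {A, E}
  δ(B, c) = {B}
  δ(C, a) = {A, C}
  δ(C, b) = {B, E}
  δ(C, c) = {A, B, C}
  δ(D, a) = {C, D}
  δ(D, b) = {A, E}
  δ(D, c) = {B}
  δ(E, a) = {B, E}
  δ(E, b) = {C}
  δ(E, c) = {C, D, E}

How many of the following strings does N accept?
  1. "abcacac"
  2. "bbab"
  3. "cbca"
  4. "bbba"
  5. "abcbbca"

5

"abcacac": accepted
"bbab": accepted
"cbca": accepted
"bbba": accepted
"abcbbca": accepted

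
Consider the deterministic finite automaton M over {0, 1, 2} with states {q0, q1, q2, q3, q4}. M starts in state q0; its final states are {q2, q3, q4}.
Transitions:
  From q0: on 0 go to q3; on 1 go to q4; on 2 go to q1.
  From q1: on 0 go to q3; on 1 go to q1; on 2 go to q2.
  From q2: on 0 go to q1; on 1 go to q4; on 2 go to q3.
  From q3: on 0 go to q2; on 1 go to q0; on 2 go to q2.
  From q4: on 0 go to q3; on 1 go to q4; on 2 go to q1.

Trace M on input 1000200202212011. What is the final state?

q4

q0 --1--> q4
q4 --0--> q3
q3 --0--> q2
q2 --0--> q1
q1 --2--> q2
q2 --0--> q1
q1 --0--> q3
q3 --2--> q2
q2 --0--> q1
q1 --2--> q2
q2 --2--> q3
q3 --1--> q0
q0 --2--> q1
q1 --0--> q3
q3 --1--> q0
q0 --1--> q4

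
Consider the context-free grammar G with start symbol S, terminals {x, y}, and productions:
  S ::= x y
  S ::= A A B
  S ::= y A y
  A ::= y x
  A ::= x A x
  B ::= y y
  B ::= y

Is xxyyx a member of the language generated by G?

no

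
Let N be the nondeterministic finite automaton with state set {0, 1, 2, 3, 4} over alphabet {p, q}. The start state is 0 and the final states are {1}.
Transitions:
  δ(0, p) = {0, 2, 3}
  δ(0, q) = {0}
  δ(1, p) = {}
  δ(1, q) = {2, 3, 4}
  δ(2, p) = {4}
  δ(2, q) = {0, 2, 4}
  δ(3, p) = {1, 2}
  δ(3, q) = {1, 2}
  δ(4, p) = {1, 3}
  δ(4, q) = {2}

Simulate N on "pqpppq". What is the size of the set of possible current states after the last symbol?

Start: {0}
read p: {0, 2, 3}
read q: {0, 1, 2, 4}
read p: {0, 1, 2, 3, 4}
read p: {0, 1, 2, 3, 4}
read p: {0, 1, 2, 3, 4}
read q: {0, 1, 2, 3, 4}
Final reachable set {0, 1, 2, 3, 4} has 5 states.

5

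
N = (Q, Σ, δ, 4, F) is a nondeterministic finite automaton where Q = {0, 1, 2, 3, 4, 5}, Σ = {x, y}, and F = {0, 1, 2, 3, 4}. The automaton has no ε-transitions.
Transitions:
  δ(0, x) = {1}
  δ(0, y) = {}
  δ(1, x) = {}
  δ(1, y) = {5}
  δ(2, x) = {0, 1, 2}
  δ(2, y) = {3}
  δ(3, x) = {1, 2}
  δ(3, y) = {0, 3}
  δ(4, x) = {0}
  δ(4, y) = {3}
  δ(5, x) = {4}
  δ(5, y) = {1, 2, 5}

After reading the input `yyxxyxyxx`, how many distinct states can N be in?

Start: {4}
read y: {3}
read y: {0, 3}
read x: {1, 2}
read x: {0, 1, 2}
read y: {3, 5}
read x: {1, 2, 4}
read y: {3, 5}
read x: {1, 2, 4}
read x: {0, 1, 2}
Final reachable set {0, 1, 2} has 3 states.

3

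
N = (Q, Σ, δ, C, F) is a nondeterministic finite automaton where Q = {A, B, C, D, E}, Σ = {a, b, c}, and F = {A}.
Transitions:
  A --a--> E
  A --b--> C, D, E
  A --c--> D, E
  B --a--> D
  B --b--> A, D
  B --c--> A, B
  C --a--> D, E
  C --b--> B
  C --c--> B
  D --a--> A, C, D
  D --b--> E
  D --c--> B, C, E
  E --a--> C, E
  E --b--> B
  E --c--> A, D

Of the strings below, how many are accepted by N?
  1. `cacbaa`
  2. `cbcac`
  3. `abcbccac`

3

`cacbaa`: accepted
`cbcac`: accepted
`abcbccac`: accepted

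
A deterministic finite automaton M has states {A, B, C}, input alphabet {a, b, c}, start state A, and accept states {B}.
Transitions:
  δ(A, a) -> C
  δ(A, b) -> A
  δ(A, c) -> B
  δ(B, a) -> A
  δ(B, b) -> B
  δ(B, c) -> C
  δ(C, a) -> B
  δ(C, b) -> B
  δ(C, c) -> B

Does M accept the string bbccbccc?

rejected

A --b--> A
A --b--> A
A --c--> B
B --c--> C
C --b--> B
B --c--> C
C --c--> B
B --c--> C
End in state C, which is not an accepting state.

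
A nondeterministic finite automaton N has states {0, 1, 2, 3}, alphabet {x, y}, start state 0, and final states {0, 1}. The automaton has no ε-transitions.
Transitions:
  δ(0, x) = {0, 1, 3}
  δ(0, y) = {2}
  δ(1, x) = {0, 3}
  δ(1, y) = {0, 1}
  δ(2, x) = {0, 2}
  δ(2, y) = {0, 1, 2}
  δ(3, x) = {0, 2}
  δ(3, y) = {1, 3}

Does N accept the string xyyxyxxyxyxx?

accepted

Start: {0}
read x: {0, 1, 3}
read y: {0, 1, 2, 3}
read y: {0, 1, 2, 3}
read x: {0, 1, 2, 3}
read y: {0, 1, 2, 3}
read x: {0, 1, 2, 3}
read x: {0, 1, 2, 3}
read y: {0, 1, 2, 3}
read x: {0, 1, 2, 3}
read y: {0, 1, 2, 3}
read x: {0, 1, 2, 3}
read x: {0, 1, 2, 3}
Reachable ∩ accepting = {0, 1} — nonempty.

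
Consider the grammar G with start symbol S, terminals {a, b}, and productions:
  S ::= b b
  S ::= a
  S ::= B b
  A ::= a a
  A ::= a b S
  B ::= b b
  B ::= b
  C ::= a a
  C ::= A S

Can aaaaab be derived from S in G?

no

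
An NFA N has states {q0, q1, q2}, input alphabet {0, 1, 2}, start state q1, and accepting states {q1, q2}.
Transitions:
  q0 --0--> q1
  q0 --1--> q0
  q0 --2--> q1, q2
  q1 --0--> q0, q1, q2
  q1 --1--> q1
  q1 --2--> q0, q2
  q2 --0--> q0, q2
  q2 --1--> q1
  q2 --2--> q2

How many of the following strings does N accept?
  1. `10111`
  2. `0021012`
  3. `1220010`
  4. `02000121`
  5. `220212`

`10111`: accepted
`0021012`: accepted
`1220010`: accepted
`02000121`: accepted
`220212`: accepted

5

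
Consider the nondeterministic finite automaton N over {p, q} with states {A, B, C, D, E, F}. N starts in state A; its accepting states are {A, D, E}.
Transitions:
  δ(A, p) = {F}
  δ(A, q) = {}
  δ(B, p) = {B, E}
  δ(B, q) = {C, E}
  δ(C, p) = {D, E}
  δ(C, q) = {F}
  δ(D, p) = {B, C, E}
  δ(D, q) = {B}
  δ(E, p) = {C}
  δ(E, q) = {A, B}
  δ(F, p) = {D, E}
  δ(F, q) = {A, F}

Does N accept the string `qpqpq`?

Start: {A}
read q: {}
The reachable set is empty and stays empty for the remaining 4 symbols.
Reachable ∩ accepting = {} — empty.

rejected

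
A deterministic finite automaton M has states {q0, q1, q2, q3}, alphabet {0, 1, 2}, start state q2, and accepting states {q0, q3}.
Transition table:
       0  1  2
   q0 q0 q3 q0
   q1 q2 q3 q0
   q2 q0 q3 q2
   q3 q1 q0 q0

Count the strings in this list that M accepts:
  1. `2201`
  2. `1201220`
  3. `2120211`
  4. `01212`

4

`2201`: accepted
`1201220`: accepted
`2120211`: accepted
`01212`: accepted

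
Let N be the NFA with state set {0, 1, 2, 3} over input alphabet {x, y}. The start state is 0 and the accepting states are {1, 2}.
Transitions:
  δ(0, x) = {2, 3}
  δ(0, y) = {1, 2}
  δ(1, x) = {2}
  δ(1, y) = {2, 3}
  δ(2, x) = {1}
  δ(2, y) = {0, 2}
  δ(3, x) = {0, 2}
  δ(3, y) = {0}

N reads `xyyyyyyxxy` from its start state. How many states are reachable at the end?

4

Start: {0}
read x: {2, 3}
read y: {0, 2}
read y: {0, 1, 2}
read y: {0, 1, 2, 3}
read y: {0, 1, 2, 3}
read y: {0, 1, 2, 3}
read y: {0, 1, 2, 3}
read x: {0, 1, 2, 3}
read x: {0, 1, 2, 3}
read y: {0, 1, 2, 3}
Final reachable set {0, 1, 2, 3} has 4 states.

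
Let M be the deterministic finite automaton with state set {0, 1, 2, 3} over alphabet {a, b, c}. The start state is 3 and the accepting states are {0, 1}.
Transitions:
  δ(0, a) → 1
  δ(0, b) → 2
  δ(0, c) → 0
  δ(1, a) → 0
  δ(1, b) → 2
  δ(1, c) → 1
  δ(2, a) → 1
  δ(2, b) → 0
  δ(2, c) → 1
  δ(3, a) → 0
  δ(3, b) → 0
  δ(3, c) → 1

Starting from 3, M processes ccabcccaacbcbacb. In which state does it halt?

2

3 --c--> 1
1 --c--> 1
1 --a--> 0
0 --b--> 2
2 --c--> 1
1 --c--> 1
1 --c--> 1
1 --a--> 0
0 --a--> 1
1 --c--> 1
1 --b--> 2
2 --c--> 1
1 --b--> 2
2 --a--> 1
1 --c--> 1
1 --b--> 2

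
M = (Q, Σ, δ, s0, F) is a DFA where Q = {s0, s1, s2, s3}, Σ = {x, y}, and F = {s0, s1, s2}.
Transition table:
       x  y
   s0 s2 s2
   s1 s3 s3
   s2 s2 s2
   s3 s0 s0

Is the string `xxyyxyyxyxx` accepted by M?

accepted

s0 --x--> s2
s2 --x--> s2
s2 --y--> s2
s2 --y--> s2
s2 --x--> s2
s2 --y--> s2
s2 --y--> s2
s2 --x--> s2
s2 --y--> s2
s2 --x--> s2
s2 --x--> s2
End in state s2, which is an accepting state.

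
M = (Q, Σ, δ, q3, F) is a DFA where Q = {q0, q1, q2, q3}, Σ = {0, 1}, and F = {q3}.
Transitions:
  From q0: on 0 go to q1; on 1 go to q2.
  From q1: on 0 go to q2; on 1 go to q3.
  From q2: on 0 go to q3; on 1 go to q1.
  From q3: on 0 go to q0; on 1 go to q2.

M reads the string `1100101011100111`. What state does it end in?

q3 --1--> q2
q2 --1--> q1
q1 --0--> q2
q2 --0--> q3
q3 --1--> q2
q2 --0--> q3
q3 --1--> q2
q2 --0--> q3
q3 --1--> q2
q2 --1--> q1
q1 --1--> q3
q3 --0--> q0
q0 --0--> q1
q1 --1--> q3
q3 --1--> q2
q2 --1--> q1

q1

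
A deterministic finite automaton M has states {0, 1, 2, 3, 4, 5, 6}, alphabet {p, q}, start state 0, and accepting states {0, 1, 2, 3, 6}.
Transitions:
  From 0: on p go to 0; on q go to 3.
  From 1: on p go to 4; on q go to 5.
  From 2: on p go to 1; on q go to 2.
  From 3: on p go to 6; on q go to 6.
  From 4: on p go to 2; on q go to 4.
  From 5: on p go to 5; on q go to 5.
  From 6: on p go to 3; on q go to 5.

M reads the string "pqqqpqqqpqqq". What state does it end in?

0 --p--> 0
0 --q--> 3
3 --q--> 6
6 --q--> 5
5 --p--> 5
5 --q--> 5
5 --q--> 5
5 --q--> 5
5 --p--> 5
5 --q--> 5
5 --q--> 5
5 --q--> 5

5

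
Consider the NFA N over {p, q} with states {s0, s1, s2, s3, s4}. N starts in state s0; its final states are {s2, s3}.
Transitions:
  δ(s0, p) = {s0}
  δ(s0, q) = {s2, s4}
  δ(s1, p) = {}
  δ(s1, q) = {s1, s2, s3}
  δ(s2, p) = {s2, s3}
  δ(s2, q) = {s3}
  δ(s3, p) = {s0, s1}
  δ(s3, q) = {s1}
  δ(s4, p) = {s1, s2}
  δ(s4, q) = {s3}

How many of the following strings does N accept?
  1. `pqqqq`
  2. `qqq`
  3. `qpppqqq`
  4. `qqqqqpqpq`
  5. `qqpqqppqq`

4

`pqqqq`: accepted
`qqq`: rejected
`qpppqqq`: accepted
`qqqqqpqpq`: accepted
`qqpqqppqq`: accepted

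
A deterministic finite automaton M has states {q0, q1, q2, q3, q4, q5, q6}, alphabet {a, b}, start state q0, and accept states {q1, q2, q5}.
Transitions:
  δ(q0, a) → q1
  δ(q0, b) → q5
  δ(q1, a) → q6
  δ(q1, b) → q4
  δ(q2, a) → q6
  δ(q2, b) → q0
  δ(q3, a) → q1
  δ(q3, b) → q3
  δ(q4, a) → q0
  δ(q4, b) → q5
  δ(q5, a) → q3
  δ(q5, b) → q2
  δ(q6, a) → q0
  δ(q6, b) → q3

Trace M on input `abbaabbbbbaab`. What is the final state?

q4

q0 --a--> q1
q1 --b--> q4
q4 --b--> q5
q5 --a--> q3
q3 --a--> q1
q1 --b--> q4
q4 --b--> q5
q5 --b--> q2
q2 --b--> q0
q0 --b--> q5
q5 --a--> q3
q3 --a--> q1
q1 --b--> q4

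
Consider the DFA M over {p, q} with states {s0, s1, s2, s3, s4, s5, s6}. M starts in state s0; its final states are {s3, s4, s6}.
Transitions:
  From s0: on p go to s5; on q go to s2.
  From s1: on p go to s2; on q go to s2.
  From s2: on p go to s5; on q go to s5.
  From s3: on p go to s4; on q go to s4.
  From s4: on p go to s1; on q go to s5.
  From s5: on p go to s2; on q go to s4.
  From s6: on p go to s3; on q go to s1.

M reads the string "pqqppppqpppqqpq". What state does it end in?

s5

s0 --p--> s5
s5 --q--> s4
s4 --q--> s5
s5 --p--> s2
s2 --p--> s5
s5 --p--> s2
s2 --p--> s5
s5 --q--> s4
s4 --p--> s1
s1 --p--> s2
s2 --p--> s5
s5 --q--> s4
s4 --q--> s5
s5 --p--> s2
s2 --q--> s5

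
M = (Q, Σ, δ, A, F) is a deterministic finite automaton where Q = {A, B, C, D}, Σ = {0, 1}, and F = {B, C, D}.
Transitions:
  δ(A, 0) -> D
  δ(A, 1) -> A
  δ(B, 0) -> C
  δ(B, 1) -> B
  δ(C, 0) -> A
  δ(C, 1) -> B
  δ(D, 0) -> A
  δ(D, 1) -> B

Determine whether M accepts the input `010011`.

A --0--> D
D --1--> B
B --0--> C
C --0--> A
A --1--> A
A --1--> A
End in state A, which is not an accepting state.

rejected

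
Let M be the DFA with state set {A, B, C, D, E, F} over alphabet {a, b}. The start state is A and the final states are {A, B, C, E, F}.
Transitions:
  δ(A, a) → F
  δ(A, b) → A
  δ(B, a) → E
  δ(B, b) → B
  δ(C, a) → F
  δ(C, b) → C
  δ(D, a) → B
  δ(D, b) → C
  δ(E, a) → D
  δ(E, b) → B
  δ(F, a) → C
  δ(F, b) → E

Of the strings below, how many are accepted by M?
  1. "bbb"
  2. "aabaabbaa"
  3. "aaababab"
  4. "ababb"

4

"bbb": accepted
"aabaabbaa": accepted
"aaababab": accepted
"ababb": accepted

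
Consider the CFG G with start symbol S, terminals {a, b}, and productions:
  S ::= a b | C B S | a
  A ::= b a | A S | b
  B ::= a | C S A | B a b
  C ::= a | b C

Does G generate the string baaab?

yes

S ⇒ CBS ⇒ bCBS ⇒ baBS ⇒ baaS ⇒ baaab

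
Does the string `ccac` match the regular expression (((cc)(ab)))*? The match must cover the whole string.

ccac cannot be split into zero or more pieces each matching ((cc)(ab)).

no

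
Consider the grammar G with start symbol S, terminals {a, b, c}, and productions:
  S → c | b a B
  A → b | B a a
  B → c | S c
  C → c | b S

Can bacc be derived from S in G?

yes

S ⇒ baB ⇒ baSc ⇒ bacc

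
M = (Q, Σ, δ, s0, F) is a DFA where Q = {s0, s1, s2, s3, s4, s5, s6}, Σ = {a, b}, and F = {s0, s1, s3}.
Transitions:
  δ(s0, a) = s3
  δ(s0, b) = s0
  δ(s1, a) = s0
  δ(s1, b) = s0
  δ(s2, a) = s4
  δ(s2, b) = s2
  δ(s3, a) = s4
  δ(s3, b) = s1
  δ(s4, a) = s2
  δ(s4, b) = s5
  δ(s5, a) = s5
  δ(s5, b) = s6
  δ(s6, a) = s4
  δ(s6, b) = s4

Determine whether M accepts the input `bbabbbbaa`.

rejected

s0 --b--> s0
s0 --b--> s0
s0 --a--> s3
s3 --b--> s1
s1 --b--> s0
s0 --b--> s0
s0 --b--> s0
s0 --a--> s3
s3 --a--> s4
End in state s4, which is not an accepting state.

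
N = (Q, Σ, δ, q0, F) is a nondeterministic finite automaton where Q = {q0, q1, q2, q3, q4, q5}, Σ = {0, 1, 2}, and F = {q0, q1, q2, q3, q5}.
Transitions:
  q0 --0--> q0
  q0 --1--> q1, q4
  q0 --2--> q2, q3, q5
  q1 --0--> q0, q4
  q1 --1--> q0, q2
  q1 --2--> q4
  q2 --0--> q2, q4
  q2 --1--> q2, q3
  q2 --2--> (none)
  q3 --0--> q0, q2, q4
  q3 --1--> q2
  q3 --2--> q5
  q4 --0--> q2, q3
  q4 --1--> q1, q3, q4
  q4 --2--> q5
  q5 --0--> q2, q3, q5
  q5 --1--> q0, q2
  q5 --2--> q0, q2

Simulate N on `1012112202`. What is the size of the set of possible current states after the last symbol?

Start: {q0}
read 1: {q1, q4}
read 0: {q0, q2, q3, q4}
read 1: {q1, q2, q3, q4}
read 2: {q4, q5}
read 1: {q0, q1, q2, q3, q4}
read 1: {q0, q1, q2, q3, q4}
read 2: {q2, q3, q4, q5}
read 2: {q0, q2, q5}
read 0: {q0, q2, q3, q4, q5}
read 2: {q0, q2, q3, q5}
Final reachable set {q0, q2, q3, q5} has 4 states.

4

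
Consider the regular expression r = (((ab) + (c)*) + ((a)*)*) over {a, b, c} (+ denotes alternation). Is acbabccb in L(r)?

Neither ((ab)+(c)*) nor ((a)*)* matches acbabccb.

no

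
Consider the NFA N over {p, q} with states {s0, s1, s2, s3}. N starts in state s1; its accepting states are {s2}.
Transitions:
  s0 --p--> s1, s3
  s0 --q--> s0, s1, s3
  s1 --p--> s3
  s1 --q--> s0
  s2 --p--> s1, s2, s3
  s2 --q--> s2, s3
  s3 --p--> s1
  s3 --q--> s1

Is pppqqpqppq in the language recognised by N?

Start: {s1}
read p: {s3}
read p: {s1}
read p: {s3}
read q: {s1}
read q: {s0}
read p: {s1, s3}
read q: {s0, s1}
read p: {s1, s3}
read p: {s1, s3}
read q: {s0, s1}
Reachable ∩ accepting = {} — empty.

rejected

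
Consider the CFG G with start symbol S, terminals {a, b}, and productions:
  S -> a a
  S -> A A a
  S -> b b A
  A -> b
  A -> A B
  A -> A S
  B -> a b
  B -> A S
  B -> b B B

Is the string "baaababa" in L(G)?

no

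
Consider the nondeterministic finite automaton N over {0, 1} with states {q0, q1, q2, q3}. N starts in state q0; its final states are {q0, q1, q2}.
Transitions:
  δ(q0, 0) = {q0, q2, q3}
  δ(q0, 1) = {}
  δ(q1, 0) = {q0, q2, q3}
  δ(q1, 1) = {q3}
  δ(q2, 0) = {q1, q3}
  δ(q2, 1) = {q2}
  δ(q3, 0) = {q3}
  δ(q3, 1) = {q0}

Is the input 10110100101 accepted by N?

rejected

Start: {q0}
read 1: {}
The reachable set is empty and stays empty for the remaining 10 symbols.
Reachable ∩ accepting = {} — empty.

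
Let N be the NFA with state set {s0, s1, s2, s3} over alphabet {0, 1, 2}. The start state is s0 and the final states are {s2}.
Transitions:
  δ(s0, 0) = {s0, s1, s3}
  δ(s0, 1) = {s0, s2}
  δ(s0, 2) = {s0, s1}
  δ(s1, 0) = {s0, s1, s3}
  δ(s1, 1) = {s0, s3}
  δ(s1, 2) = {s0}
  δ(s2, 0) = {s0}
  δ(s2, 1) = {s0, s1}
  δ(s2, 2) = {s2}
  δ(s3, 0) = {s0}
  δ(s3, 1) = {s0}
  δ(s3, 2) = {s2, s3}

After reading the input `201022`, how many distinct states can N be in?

4

Start: {s0}
read 2: {s0, s1}
read 0: {s0, s1, s3}
read 1: {s0, s2, s3}
read 0: {s0, s1, s3}
read 2: {s0, s1, s2, s3}
read 2: {s0, s1, s2, s3}
Final reachable set {s0, s1, s2, s3} has 4 states.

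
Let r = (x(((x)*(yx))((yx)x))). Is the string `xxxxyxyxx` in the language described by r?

Split as x·xxxyxyxx: x matches x and (((x)*(yx))((yx)x)) matches xxxyxyxx.

yes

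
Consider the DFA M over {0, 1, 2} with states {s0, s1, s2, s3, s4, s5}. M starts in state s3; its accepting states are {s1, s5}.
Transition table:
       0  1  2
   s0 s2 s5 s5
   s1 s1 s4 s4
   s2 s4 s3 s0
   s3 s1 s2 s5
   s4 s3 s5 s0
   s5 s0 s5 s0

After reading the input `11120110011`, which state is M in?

s3 --1--> s2
s2 --1--> s3
s3 --1--> s2
s2 --2--> s0
s0 --0--> s2
s2 --1--> s3
s3 --1--> s2
s2 --0--> s4
s4 --0--> s3
s3 --1--> s2
s2 --1--> s3

s3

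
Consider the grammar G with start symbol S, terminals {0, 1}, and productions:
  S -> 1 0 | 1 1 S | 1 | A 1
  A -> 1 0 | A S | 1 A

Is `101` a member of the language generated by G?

yes

S ⇒ A1 ⇒ 101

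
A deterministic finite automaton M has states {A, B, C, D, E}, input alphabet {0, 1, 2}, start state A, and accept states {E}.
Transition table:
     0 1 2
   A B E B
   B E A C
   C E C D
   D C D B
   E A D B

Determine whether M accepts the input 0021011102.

rejected

A --0--> B
B --0--> E
E --2--> B
B --1--> A
A --0--> B
B --1--> A
A --1--> E
E --1--> D
D --0--> C
C --2--> D
End in state D, which is not an accepting state.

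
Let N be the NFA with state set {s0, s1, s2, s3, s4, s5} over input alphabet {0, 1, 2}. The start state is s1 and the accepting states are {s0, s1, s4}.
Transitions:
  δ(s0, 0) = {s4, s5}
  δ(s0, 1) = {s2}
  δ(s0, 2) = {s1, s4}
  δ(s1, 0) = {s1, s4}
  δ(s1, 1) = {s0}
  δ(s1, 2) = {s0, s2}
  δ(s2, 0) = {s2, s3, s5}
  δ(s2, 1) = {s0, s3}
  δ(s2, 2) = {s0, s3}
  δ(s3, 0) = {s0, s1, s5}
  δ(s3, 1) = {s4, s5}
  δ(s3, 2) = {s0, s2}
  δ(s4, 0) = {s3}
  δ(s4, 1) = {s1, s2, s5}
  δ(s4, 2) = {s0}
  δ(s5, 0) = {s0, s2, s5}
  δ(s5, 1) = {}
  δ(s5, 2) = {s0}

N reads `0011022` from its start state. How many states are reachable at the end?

Start: {s1}
read 0: {s1, s4}
read 0: {s1, s3, s4}
read 1: {s0, s1, s2, s4, s5}
read 1: {s0, s1, s2, s3, s5}
read 0: {s0, s1, s2, s3, s4, s5}
read 2: {s0, s1, s2, s3, s4}
read 2: {s0, s1, s2, s3, s4}
Final reachable set {s0, s1, s2, s3, s4} has 5 states.

5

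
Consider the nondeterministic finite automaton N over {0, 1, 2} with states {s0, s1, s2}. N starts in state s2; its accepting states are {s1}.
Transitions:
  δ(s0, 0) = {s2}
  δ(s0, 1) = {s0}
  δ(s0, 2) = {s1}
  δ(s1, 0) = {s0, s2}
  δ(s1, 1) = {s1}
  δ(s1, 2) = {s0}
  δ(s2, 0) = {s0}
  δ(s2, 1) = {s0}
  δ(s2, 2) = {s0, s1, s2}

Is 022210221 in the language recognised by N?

Start: {s2}
read 0: {s0}
read 2: {s1}
read 2: {s0}
read 2: {s1}
read 1: {s1}
read 0: {s0, s2}
read 2: {s0, s1, s2}
read 2: {s0, s1, s2}
read 1: {s0, s1}
Reachable ∩ accepting = {s1} — nonempty.

accepted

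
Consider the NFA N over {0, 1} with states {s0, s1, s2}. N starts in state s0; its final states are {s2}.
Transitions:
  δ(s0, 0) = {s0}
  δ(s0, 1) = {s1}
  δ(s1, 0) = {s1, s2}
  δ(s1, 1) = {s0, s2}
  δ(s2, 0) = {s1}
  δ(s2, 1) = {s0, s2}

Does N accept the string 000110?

Start: {s0}
read 0: {s0}
read 0: {s0}
read 0: {s0}
read 1: {s1}
read 1: {s0, s2}
read 0: {s0, s1}
Reachable ∩ accepting = {} — empty.

rejected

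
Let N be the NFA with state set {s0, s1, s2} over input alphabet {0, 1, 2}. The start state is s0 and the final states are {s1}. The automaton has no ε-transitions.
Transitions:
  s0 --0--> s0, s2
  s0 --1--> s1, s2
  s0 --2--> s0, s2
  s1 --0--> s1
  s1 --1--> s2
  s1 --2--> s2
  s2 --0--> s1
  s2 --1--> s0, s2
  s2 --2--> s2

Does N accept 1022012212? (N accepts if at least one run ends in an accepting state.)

Start: {s0}
read 1: {s1, s2}
read 0: {s1}
read 2: {s2}
read 2: {s2}
read 0: {s1}
read 1: {s2}
read 2: {s2}
read 2: {s2}
read 1: {s0, s2}
read 2: {s0, s2}
Reachable ∩ accepting = {} — empty.

rejected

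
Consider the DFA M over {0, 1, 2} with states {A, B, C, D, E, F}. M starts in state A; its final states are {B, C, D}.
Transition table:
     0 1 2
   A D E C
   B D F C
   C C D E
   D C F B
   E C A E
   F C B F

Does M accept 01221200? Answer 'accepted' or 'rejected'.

accepted

A --0--> D
D --1--> F
F --2--> F
F --2--> F
F --1--> B
B --2--> C
C --0--> C
C --0--> C
End in state C, which is an accepting state.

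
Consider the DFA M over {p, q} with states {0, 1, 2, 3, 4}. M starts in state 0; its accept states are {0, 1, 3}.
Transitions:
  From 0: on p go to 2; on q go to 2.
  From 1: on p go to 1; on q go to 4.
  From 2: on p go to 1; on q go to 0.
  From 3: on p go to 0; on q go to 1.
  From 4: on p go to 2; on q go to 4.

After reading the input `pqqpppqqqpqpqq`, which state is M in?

2

0 --p--> 2
2 --q--> 0
0 --q--> 2
2 --p--> 1
1 --p--> 1
1 --p--> 1
1 --q--> 4
4 --q--> 4
4 --q--> 4
4 --p--> 2
2 --q--> 0
0 --p--> 2
2 --q--> 0
0 --q--> 2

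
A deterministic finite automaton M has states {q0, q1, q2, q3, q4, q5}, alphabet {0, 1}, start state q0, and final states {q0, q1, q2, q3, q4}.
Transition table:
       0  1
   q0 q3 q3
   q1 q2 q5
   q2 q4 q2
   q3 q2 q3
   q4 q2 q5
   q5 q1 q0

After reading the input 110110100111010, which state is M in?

q0 --1--> q3
q3 --1--> q3
q3 --0--> q2
q2 --1--> q2
q2 --1--> q2
q2 --0--> q4
q4 --1--> q5
q5 --0--> q1
q1 --0--> q2
q2 --1--> q2
q2 --1--> q2
q2 --1--> q2
q2 --0--> q4
q4 --1--> q5
q5 --0--> q1

q1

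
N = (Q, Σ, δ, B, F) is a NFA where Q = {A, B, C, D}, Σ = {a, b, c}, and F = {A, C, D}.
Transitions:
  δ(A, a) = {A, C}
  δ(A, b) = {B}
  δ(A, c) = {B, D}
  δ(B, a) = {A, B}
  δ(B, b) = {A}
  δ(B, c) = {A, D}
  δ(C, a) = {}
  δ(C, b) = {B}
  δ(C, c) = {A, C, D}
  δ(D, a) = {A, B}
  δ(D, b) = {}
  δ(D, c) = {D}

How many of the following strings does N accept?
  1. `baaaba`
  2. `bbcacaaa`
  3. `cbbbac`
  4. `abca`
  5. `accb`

`baaaba`: accepted
`bbcacaaa`: accepted
`cbbbac`: accepted
`abca`: accepted
`accb`: accepted

5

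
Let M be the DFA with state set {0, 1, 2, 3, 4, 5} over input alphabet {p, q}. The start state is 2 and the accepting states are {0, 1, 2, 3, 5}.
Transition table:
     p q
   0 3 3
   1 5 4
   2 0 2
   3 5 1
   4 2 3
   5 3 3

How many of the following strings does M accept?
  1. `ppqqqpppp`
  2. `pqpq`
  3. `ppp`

3

`ppqqqpppp`: accepted
`pqpq`: accepted
`ppp`: accepted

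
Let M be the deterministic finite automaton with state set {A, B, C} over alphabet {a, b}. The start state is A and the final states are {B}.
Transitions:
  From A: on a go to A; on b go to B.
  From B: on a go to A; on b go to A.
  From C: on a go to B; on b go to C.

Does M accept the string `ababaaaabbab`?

accepted

A --a--> A
A --b--> B
B --a--> A
A --b--> B
B --a--> A
A --a--> A
A --a--> A
A --a--> A
A --b--> B
B --b--> A
A --a--> A
A --b--> B
End in state B, which is an accepting state.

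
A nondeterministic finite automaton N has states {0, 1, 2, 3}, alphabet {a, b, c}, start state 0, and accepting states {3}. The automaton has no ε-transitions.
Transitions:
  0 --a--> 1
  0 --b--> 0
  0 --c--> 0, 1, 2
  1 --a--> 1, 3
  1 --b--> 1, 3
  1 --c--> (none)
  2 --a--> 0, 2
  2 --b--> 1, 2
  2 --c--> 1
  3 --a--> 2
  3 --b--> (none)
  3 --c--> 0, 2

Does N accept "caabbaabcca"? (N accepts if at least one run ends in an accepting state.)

Start: {0}
read c: {0, 1, 2}
read a: {0, 1, 2, 3}
read a: {0, 1, 2, 3}
read b: {0, 1, 2, 3}
read b: {0, 1, 2, 3}
read a: {0, 1, 2, 3}
read a: {0, 1, 2, 3}
read b: {0, 1, 2, 3}
read c: {0, 1, 2}
read c: {0, 1, 2}
read a: {0, 1, 2, 3}
Reachable ∩ accepting = {3} — nonempty.

accepted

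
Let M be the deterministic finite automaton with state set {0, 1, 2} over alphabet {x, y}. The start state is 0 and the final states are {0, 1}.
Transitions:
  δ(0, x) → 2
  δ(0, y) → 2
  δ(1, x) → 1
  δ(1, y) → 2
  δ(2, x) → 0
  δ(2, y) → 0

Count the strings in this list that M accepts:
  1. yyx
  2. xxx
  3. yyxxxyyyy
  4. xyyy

1

yyx: rejected
xxx: rejected
yyxxxyyyy: rejected
xyyy: accepted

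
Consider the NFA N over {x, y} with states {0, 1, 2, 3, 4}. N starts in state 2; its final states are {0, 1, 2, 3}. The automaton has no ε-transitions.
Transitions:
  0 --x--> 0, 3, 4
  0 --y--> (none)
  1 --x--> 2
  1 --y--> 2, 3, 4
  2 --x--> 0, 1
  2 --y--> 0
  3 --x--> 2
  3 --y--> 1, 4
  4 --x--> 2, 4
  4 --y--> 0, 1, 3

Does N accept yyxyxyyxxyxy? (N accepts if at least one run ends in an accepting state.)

Start: {2}
read y: {0}
read y: {}
The reachable set is empty and stays empty for the remaining 10 symbols.
Reachable ∩ accepting = {} — empty.

rejected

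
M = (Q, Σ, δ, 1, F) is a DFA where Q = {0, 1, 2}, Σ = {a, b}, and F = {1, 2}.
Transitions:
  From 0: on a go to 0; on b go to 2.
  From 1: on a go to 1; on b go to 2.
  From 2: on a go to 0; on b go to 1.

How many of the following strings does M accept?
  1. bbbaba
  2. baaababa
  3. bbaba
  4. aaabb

bbbaba: rejected
baaababa: rejected
bbaba: rejected
aaabb: accepted

1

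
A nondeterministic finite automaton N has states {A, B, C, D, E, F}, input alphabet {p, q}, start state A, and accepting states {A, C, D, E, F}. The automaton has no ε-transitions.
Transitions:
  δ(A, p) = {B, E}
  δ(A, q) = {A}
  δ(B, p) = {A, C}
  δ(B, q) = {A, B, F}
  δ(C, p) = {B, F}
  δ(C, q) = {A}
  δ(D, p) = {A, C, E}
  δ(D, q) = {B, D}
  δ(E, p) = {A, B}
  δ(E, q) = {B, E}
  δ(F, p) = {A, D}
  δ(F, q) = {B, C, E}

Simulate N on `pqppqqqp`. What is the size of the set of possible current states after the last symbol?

Start: {A}
read p: {B, E}
read q: {A, B, E, F}
read p: {A, B, C, D, E}
read p: {A, B, C, E, F}
read q: {A, B, C, E, F}
read q: {A, B, C, E, F}
read q: {A, B, C, E, F}
read p: {A, B, C, D, E, F}
Final reachable set {A, B, C, D, E, F} has 6 states.

6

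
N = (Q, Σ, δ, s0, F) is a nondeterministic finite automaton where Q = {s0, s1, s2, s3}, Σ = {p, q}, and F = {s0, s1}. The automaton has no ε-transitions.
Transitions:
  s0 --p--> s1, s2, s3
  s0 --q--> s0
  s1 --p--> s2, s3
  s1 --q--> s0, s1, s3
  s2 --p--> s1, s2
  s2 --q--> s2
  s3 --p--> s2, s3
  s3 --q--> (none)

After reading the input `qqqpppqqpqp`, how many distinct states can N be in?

Start: {s0}
read q: {s0}
read q: {s0}
read q: {s0}
read p: {s1, s2, s3}
read p: {s1, s2, s3}
read p: {s1, s2, s3}
read q: {s0, s1, s2, s3}
read q: {s0, s1, s2, s3}
read p: {s1, s2, s3}
read q: {s0, s1, s2, s3}
read p: {s1, s2, s3}
Final reachable set {s1, s2, s3} has 3 states.

3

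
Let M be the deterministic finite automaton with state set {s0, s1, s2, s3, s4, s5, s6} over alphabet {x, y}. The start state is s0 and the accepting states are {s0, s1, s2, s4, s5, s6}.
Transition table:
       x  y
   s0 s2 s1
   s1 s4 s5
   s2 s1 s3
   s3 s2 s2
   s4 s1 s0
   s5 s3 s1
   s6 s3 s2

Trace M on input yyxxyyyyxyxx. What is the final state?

s0 --y--> s1
s1 --y--> s5
s5 --x--> s3
s3 --x--> s2
s2 --y--> s3
s3 --y--> s2
s2 --y--> s3
s3 --y--> s2
s2 --x--> s1
s1 --y--> s5
s5 --x--> s3
s3 --x--> s2

s2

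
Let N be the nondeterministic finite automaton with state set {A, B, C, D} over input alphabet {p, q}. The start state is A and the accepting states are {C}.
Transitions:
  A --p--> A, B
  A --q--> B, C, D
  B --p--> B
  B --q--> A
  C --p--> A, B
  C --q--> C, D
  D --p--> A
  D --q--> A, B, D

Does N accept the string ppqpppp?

Start: {A}
read p: {A, B}
read p: {A, B}
read q: {A, B, C, D}
read p: {A, B}
read p: {A, B}
read p: {A, B}
read p: {A, B}
Reachable ∩ accepting = {} — empty.

rejected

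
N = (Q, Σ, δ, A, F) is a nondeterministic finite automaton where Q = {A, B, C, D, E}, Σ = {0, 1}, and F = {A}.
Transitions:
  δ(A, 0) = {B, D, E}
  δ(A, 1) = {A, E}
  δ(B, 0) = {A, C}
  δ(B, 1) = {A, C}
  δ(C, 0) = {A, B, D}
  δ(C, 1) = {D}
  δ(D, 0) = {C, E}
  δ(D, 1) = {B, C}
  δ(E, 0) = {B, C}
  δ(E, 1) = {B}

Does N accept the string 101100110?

accepted

Start: {A}
read 1: {A, E}
read 0: {B, C, D, E}
read 1: {A, B, C, D}
read 1: {A, B, C, D, E}
read 0: {A, B, C, D, E}
read 0: {A, B, C, D, E}
read 1: {A, B, C, D, E}
read 1: {A, B, C, D, E}
read 0: {A, B, C, D, E}
Reachable ∩ accepting = {A} — nonempty.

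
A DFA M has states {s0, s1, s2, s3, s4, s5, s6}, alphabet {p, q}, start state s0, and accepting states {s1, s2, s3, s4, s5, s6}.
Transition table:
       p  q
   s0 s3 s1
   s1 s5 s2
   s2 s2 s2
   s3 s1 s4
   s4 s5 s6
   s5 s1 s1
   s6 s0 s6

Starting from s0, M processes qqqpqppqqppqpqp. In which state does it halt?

s2

s0 --q--> s1
s1 --q--> s2
s2 --q--> s2
s2 --p--> s2
s2 --q--> s2
s2 --p--> s2
s2 --p--> s2
s2 --q--> s2
s2 --q--> s2
s2 --p--> s2
s2 --p--> s2
s2 --q--> s2
s2 --p--> s2
s2 --q--> s2
s2 --p--> s2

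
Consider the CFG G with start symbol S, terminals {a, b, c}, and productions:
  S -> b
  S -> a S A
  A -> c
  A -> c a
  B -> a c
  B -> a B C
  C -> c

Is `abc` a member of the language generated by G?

S ⇒ aSA ⇒ abA ⇒ abc

yes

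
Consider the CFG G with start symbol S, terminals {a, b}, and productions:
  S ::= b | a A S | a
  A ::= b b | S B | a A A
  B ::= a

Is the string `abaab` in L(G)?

no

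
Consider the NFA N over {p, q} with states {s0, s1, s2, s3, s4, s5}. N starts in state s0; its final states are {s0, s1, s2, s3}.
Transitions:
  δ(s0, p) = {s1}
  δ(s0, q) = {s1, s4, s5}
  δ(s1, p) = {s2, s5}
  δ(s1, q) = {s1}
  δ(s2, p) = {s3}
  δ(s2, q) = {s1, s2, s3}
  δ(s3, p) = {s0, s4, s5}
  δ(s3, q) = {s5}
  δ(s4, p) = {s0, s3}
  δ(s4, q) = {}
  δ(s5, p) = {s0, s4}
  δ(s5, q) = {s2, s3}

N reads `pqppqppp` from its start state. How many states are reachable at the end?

6

Start: {s0}
read p: {s1}
read q: {s1}
read p: {s2, s5}
read p: {s0, s3, s4}
read q: {s1, s4, s5}
read p: {s0, s2, s3, s4, s5}
read p: {s0, s1, s3, s4, s5}
read p: {s0, s1, s2, s3, s4, s5}
Final reachable set {s0, s1, s2, s3, s4, s5} has 6 states.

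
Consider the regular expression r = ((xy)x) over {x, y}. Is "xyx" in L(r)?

Split as xy·x: (xy) matches xy and x matches x.

yes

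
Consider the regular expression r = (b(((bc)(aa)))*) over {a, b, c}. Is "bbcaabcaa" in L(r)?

Split as b·bcaabcaa: b matches b and (((bc)(aa)))* matches bcaabcaa.

yes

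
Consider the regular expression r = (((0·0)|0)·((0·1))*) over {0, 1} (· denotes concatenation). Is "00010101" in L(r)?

Split as 00·010101: ((0·0)|0) matches 00 and ((0·1))* matches 010101.

yes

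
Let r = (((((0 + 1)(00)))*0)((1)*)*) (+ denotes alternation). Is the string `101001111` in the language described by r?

no

No split of 101001111 into u·v has ((((0+1)(00)))*0) matching u and ((1)*)* matching v.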